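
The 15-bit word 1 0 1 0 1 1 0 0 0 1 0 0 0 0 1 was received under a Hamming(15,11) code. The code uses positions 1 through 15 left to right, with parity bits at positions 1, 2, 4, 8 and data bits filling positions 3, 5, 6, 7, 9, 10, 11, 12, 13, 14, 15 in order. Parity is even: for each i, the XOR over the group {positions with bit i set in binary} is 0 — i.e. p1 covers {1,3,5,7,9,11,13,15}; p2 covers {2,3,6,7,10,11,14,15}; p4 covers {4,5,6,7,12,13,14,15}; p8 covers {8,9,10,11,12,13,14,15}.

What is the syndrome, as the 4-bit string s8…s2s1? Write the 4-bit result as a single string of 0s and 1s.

0100

s1 (pos 1,3,5,7,9,11,13,15): 1⊕1⊕1⊕0⊕0⊕0⊕0⊕1 = 0
s2 (pos 2,3,6,7,10,11,14,15): 0⊕1⊕1⊕0⊕1⊕0⊕0⊕1 = 0
s4 (pos 4,5,6,7,12,13,14,15): 0⊕1⊕1⊕0⊕0⊕0⊕0⊕1 = 1
s8 (pos 8,9,10,11,12,13,14,15): 0⊕0⊕1⊕0⊕0⊕0⊕0⊕1 = 0
Syndrome s8…s1 = 0100 → error at position 4.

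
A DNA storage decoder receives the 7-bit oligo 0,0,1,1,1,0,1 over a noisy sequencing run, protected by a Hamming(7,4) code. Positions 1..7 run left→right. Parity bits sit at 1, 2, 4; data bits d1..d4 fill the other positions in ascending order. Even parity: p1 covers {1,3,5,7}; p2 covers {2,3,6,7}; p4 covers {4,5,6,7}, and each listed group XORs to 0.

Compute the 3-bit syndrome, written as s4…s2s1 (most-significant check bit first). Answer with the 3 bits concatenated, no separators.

s1 (pos 1,3,5,7): 0⊕1⊕1⊕1 = 1
s2 (pos 2,3,6,7): 0⊕1⊕0⊕1 = 0
s4 (pos 4,5,6,7): 1⊕1⊕0⊕1 = 1
Syndrome s4…s1 = 101 → error at position 5.

101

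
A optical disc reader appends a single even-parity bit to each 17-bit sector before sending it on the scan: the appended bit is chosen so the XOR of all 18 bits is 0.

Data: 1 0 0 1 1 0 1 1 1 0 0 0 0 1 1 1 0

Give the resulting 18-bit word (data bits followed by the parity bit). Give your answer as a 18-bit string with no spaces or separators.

100110111000011101

XOR of the 17 data bits: 1⊕0⊕0⊕1⊕1⊕0⊕1⊕1⊕1⊕0⊕0⊕0⊕0⊕1⊕1⊕1⊕0 = 1
Parity bit = 1 (so all 18 bits XOR to 0).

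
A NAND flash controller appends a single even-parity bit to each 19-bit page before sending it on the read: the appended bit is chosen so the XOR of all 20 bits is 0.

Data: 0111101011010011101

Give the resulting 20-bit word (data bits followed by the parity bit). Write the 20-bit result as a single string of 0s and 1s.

01111010110100111010

XOR of the 19 data bits: 0⊕1⊕1⊕1⊕1⊕0⊕1⊕0⊕1⊕1⊕0⊕1⊕0⊕0⊕1⊕1⊕1⊕0⊕1 = 0
Parity bit = 0 (so all 20 bits XOR to 0).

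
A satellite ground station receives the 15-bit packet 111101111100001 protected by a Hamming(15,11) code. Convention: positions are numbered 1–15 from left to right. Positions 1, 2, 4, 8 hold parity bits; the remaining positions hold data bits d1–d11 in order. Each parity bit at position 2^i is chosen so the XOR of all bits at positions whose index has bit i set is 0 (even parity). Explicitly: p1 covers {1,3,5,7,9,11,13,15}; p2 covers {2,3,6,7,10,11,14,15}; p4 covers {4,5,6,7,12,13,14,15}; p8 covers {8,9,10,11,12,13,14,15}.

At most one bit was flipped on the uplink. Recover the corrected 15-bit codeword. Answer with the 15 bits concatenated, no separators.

s1 (pos 1,3,5,7,9,11,13,15): 1⊕1⊕0⊕1⊕1⊕0⊕0⊕1 = 1
s2 (pos 2,3,6,7,10,11,14,15): 1⊕1⊕1⊕1⊕1⊕0⊕0⊕1 = 0
s4 (pos 4,5,6,7,12,13,14,15): 1⊕0⊕1⊕1⊕0⊕0⊕0⊕1 = 0
s8 (pos 8,9,10,11,12,13,14,15): 1⊕1⊕1⊕0⊕0⊕0⊕0⊕1 = 0
Syndrome s8…s1 = 0001 → error at position 1.
Flip position 1: 111101111100001 → 011101111100001

011101111100001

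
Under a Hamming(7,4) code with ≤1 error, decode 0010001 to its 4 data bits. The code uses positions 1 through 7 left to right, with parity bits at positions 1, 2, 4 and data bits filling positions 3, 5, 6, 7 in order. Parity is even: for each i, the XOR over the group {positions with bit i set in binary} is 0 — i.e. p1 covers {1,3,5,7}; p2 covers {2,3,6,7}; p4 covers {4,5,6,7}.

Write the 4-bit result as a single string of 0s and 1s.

1001

s1 (pos 1,3,5,7): 0⊕1⊕0⊕1 = 0
s2 (pos 2,3,6,7): 0⊕1⊕0⊕1 = 0
s4 (pos 4,5,6,7): 0⊕0⊕0⊕1 = 1
Syndrome s4…s1 = 100 → error at position 4.
Flip position 4: 0010001 → 0011001
Read data bits from positions 3,5,6,7: 1001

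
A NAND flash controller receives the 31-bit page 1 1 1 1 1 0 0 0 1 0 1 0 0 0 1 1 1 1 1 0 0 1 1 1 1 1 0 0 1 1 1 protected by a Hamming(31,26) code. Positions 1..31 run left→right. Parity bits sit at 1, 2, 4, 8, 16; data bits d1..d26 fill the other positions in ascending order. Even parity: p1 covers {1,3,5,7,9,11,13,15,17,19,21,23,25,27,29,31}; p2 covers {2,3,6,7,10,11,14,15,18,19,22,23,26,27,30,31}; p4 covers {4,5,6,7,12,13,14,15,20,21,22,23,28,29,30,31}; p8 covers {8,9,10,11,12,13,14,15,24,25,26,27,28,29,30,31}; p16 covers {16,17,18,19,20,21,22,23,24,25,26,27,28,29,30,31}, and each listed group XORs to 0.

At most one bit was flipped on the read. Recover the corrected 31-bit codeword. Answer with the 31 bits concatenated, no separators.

s1 (pos 1,3,5,7,9,11,13,15,17,19,21,23,25,27,29,31): 1⊕1⊕1⊕0⊕1⊕1⊕0⊕1⊕1⊕1⊕0⊕1⊕1⊕0⊕1⊕1 = 0
s2 (pos 2,3,6,7,10,11,14,15,18,19,22,23,26,27,30,31): 1⊕1⊕0⊕0⊕0⊕1⊕0⊕1⊕1⊕1⊕1⊕1⊕1⊕0⊕1⊕1 = 1
s4 (pos 4,5,6,7,12,13,14,15,20,21,22,23,28,29,30,31): 1⊕1⊕0⊕0⊕0⊕0⊕0⊕1⊕0⊕0⊕1⊕1⊕0⊕1⊕1⊕1 = 0
s8 (pos 8,9,10,11,12,13,14,15,24,25,26,27,28,29,30,31): 0⊕1⊕0⊕1⊕0⊕0⊕0⊕1⊕1⊕1⊕1⊕0⊕0⊕1⊕1⊕1 = 1
s16 (pos 16,17,18,19,20,21,22,23,24,25,26,27,28,29,30,31): 1⊕1⊕1⊕1⊕0⊕0⊕1⊕1⊕1⊕1⊕1⊕0⊕0⊕1⊕1⊕1 = 0
Syndrome s16…s1 = 01010 → error at position 10.
Flip position 10: 1111100010100011111001111100111 → 1111100011100011111001111100111

1111100011100011111001111100111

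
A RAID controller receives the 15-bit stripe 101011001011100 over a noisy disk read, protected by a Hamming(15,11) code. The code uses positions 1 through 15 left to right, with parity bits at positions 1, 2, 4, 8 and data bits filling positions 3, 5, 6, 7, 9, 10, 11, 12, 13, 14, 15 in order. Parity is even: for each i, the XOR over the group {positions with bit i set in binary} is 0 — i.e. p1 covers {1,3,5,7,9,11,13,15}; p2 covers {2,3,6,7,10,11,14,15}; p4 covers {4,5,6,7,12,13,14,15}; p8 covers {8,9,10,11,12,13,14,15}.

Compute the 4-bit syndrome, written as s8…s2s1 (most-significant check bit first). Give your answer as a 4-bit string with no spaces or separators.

s1 (pos 1,3,5,7,9,11,13,15): 1⊕1⊕1⊕0⊕1⊕1⊕1⊕0 = 0
s2 (pos 2,3,6,7,10,11,14,15): 0⊕1⊕1⊕0⊕0⊕1⊕0⊕0 = 1
s4 (pos 4,5,6,7,12,13,14,15): 0⊕1⊕1⊕0⊕1⊕1⊕0⊕0 = 0
s8 (pos 8,9,10,11,12,13,14,15): 0⊕1⊕0⊕1⊕1⊕1⊕0⊕0 = 0
Syndrome s8…s1 = 0010 → error at position 2.

0010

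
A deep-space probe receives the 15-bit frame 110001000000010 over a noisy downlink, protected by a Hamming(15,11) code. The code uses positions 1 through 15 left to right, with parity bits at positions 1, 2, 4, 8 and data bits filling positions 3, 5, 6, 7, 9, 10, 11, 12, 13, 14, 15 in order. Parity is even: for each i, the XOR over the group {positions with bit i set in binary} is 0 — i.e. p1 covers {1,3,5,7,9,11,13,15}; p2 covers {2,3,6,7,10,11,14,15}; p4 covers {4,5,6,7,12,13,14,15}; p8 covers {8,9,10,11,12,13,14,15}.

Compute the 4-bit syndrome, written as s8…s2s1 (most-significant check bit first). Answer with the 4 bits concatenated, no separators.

1011

s1 (pos 1,3,5,7,9,11,13,15): 1⊕0⊕0⊕0⊕0⊕0⊕0⊕0 = 1
s2 (pos 2,3,6,7,10,11,14,15): 1⊕0⊕1⊕0⊕0⊕0⊕1⊕0 = 1
s4 (pos 4,5,6,7,12,13,14,15): 0⊕0⊕1⊕0⊕0⊕0⊕1⊕0 = 0
s8 (pos 8,9,10,11,12,13,14,15): 0⊕0⊕0⊕0⊕0⊕0⊕1⊕0 = 1
Syndrome s8…s1 = 1011 → error at position 11.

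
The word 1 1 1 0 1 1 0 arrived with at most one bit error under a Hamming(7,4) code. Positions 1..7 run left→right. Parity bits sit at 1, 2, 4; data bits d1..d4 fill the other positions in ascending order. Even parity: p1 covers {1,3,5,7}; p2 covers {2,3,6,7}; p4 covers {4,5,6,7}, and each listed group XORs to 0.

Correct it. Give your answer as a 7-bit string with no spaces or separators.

1100110

s1 (pos 1,3,5,7): 1⊕1⊕1⊕0 = 1
s2 (pos 2,3,6,7): 1⊕1⊕1⊕0 = 1
s4 (pos 4,5,6,7): 0⊕1⊕1⊕0 = 0
Syndrome s4…s1 = 011 → error at position 3.
Flip position 3: 1110110 → 1100110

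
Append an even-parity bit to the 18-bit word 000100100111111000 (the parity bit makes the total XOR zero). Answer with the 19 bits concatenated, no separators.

XOR of the 18 data bits: 0⊕0⊕0⊕1⊕0⊕0⊕1⊕0⊕0⊕1⊕1⊕1⊕1⊕1⊕1⊕0⊕0⊕0 = 0
Parity bit = 0 (so all 19 bits XOR to 0).

0001001001111110000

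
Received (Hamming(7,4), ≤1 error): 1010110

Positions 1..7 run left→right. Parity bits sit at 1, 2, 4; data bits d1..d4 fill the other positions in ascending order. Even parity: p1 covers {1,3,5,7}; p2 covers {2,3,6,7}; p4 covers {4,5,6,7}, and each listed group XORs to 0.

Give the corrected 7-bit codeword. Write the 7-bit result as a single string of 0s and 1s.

0010110

s1 (pos 1,3,5,7): 1⊕1⊕1⊕0 = 1
s2 (pos 2,3,6,7): 0⊕1⊕1⊕0 = 0
s4 (pos 4,5,6,7): 0⊕1⊕1⊕0 = 0
Syndrome s4…s1 = 001 → error at position 1.
Flip position 1: 1010110 → 0010110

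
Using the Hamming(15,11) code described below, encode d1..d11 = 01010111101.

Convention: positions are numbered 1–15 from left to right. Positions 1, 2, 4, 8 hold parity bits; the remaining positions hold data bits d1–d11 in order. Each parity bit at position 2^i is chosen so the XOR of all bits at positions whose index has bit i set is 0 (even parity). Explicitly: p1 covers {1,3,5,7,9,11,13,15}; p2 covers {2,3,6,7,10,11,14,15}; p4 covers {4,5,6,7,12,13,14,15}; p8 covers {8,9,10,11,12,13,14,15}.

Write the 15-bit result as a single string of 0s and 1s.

Place data at non-parity positions: p1 p2 0 p4 1 0 1 p8 0 1 1 1 1 0 1
p1 (pos 1,3,5,7,9,11,13,15): XOR of data positions = 0⊕1⊕1⊕0⊕1⊕1⊕1 = 1
p2 (pos 2,3,6,7,10,11,14,15): XOR of data positions = 0⊕0⊕1⊕1⊕1⊕0⊕1 = 0
p4 (pos 4,5,6,7,12,13,14,15): XOR of data positions = 1⊕0⊕1⊕1⊕1⊕0⊕1 = 1
p8 (pos 8,9,10,11,12,13,14,15): XOR of data positions = 0⊕1⊕1⊕1⊕1⊕0⊕1 = 1
Codeword: 100110110111101

100110110111101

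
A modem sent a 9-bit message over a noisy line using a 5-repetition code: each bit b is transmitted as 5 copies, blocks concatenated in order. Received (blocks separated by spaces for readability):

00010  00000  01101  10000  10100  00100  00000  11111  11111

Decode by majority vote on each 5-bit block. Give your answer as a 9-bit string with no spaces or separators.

001000011

Block 1 (00010): 1 one → 0
Block 2 (00000): 0 ones → 0
Block 3 (01101): 3 ones → 1
Block 4 (10000): 1 one → 0
Block 5 (10100): 2 ones → 0
Block 6 (00100): 1 one → 0
Block 7 (00000): 0 ones → 0
Block 8 (11111): 5 ones → 1
Block 9 (11111): 5 ones → 1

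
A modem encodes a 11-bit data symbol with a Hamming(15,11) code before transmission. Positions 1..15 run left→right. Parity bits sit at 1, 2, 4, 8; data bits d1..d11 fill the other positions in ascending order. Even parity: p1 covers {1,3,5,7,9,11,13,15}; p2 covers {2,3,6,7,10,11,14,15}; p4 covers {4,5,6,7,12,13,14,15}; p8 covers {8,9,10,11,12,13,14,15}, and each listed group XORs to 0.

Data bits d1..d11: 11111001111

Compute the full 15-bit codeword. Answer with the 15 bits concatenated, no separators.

011111111001111

Place data at non-parity positions: p1 p2 1 p4 1 1 1 p8 1 0 0 1 1 1 1
p1 (pos 1,3,5,7,9,11,13,15): XOR of data positions = 1⊕1⊕1⊕1⊕0⊕1⊕1 = 0
p2 (pos 2,3,6,7,10,11,14,15): XOR of data positions = 1⊕1⊕1⊕0⊕0⊕1⊕1 = 1
p4 (pos 4,5,6,7,12,13,14,15): XOR of data positions = 1⊕1⊕1⊕1⊕1⊕1⊕1 = 1
p8 (pos 8,9,10,11,12,13,14,15): XOR of data positions = 1⊕0⊕0⊕1⊕1⊕1⊕1 = 1
Codeword: 011111111001111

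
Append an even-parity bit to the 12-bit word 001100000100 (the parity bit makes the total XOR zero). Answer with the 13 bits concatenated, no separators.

0011000001001

XOR of the 12 data bits: 0⊕0⊕1⊕1⊕0⊕0⊕0⊕0⊕0⊕1⊕0⊕0 = 1
Parity bit = 1 (so all 13 bits XOR to 0).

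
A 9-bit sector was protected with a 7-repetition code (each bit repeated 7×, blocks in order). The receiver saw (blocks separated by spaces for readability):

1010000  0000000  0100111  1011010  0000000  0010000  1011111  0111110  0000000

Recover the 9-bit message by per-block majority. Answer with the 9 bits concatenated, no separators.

001100110

Block 1 (1010000): 2 ones → 0
Block 2 (0000000): 0 ones → 0
Block 3 (0100111): 4 ones → 1
Block 4 (1011010): 4 ones → 1
Block 5 (0000000): 0 ones → 0
Block 6 (0010000): 1 one → 0
Block 7 (1011111): 6 ones → 1
Block 8 (0111110): 5 ones → 1
Block 9 (0000000): 0 ones → 0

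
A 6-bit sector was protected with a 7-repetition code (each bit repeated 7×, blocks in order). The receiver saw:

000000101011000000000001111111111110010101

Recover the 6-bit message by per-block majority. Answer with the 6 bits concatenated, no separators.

Block 1 (0000001): 1 one → 0
Block 2 (0101100): 3 ones → 0
Block 3 (0000000): 0 ones → 0
Block 4 (0011111): 5 ones → 1
Block 5 (1111111): 7 ones → 1
Block 6 (0010101): 3 ones → 0

000110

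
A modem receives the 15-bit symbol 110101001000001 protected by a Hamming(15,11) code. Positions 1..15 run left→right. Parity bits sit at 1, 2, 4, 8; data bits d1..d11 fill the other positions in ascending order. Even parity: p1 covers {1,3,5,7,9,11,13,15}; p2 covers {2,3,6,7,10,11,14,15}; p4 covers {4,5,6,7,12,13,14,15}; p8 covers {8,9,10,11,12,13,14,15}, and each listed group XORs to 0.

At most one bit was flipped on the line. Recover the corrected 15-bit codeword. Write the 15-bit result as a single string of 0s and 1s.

s1 (pos 1,3,5,7,9,11,13,15): 1⊕0⊕0⊕0⊕1⊕0⊕0⊕1 = 1
s2 (pos 2,3,6,7,10,11,14,15): 1⊕0⊕1⊕0⊕0⊕0⊕0⊕1 = 1
s4 (pos 4,5,6,7,12,13,14,15): 1⊕0⊕1⊕0⊕0⊕0⊕0⊕1 = 1
s8 (pos 8,9,10,11,12,13,14,15): 0⊕1⊕0⊕0⊕0⊕0⊕0⊕1 = 0
Syndrome s8…s1 = 0111 → error at position 7.
Flip position 7: 110101001000001 → 110101101000001

110101101000001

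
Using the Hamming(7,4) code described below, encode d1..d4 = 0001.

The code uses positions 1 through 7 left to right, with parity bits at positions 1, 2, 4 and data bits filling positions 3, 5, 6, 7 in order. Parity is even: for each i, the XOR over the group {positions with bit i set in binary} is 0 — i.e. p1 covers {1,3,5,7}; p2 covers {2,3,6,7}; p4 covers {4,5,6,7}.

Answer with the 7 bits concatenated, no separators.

Place data at non-parity positions: p1 p2 0 p4 0 0 1
p1 (pos 1,3,5,7): XOR of data positions = 0⊕0⊕1 = 1
p2 (pos 2,3,6,7): XOR of data positions = 0⊕0⊕1 = 1
p4 (pos 4,5,6,7): XOR of data positions = 0⊕0⊕1 = 1
Codeword: 1101001

1101001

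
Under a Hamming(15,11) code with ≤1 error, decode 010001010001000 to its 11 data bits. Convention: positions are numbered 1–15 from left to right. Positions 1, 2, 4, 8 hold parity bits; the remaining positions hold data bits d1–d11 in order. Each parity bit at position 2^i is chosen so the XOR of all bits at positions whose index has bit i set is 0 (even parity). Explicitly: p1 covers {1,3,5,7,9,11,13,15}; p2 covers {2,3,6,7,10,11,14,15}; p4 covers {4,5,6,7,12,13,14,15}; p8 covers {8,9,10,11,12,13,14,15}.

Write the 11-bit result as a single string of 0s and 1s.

00100001000

s1 (pos 1,3,5,7,9,11,13,15): 0⊕0⊕0⊕0⊕0⊕0⊕0⊕0 = 0
s2 (pos 2,3,6,7,10,11,14,15): 1⊕0⊕1⊕0⊕0⊕0⊕0⊕0 = 0
s4 (pos 4,5,6,7,12,13,14,15): 0⊕0⊕1⊕0⊕1⊕0⊕0⊕0 = 0
s8 (pos 8,9,10,11,12,13,14,15): 1⊕0⊕0⊕0⊕1⊕0⊕0⊕0 = 0
Syndrome s8…s1 = 0000 → no error.
Read data bits from positions 3,5,6,7,9,10,11,12,13,14,15: 00100001000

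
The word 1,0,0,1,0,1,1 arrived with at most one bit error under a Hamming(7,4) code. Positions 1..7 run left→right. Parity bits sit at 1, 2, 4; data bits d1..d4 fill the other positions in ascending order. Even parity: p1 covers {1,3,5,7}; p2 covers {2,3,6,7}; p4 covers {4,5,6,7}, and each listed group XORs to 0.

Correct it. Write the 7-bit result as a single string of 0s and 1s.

s1 (pos 1,3,5,7): 1⊕0⊕0⊕1 = 0
s2 (pos 2,3,6,7): 0⊕0⊕1⊕1 = 0
s4 (pos 4,5,6,7): 1⊕0⊕1⊕1 = 1
Syndrome s4…s1 = 100 → error at position 4.
Flip position 4: 1001011 → 1000011

1000011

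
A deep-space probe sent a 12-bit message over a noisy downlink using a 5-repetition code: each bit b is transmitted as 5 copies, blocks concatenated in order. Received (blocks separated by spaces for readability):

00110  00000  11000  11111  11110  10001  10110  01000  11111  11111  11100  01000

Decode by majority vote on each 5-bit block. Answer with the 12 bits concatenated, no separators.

Block 1 (00110): 2 ones → 0
Block 2 (00000): 0 ones → 0
Block 3 (11000): 2 ones → 0
Block 4 (11111): 5 ones → 1
Block 5 (11110): 4 ones → 1
Block 6 (10001): 2 ones → 0
Block 7 (10110): 3 ones → 1
Block 8 (01000): 1 one → 0
Block 9 (11111): 5 ones → 1
Block 10 (11111): 5 ones → 1
Block 11 (11100): 3 ones → 1
Block 12 (01000): 1 one → 0

000110101110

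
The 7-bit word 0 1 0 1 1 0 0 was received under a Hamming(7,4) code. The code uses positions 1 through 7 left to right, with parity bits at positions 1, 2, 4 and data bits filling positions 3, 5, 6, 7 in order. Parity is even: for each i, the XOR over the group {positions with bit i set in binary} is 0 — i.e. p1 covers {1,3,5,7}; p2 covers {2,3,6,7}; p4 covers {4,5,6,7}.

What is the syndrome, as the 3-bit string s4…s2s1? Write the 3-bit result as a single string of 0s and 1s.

s1 (pos 1,3,5,7): 0⊕0⊕1⊕0 = 1
s2 (pos 2,3,6,7): 1⊕0⊕0⊕0 = 1
s4 (pos 4,5,6,7): 1⊕1⊕0⊕0 = 0
Syndrome s4…s1 = 011 → error at position 3.

011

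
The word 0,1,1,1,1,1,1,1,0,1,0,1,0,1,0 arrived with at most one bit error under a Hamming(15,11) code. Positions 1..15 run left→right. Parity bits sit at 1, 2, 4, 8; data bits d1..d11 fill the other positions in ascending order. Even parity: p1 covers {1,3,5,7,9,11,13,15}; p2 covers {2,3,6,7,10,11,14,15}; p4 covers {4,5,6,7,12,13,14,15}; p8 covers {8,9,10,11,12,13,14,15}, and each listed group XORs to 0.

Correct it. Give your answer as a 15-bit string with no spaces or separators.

s1 (pos 1,3,5,7,9,11,13,15): 0⊕1⊕1⊕1⊕0⊕0⊕0⊕0 = 1
s2 (pos 2,3,6,7,10,11,14,15): 1⊕1⊕1⊕1⊕1⊕0⊕1⊕0 = 0
s4 (pos 4,5,6,7,12,13,14,15): 1⊕1⊕1⊕1⊕1⊕0⊕1⊕0 = 0
s8 (pos 8,9,10,11,12,13,14,15): 1⊕0⊕1⊕0⊕1⊕0⊕1⊕0 = 0
Syndrome s8…s1 = 0001 → error at position 1.
Flip position 1: 011111110101010 → 111111110101010

111111110101010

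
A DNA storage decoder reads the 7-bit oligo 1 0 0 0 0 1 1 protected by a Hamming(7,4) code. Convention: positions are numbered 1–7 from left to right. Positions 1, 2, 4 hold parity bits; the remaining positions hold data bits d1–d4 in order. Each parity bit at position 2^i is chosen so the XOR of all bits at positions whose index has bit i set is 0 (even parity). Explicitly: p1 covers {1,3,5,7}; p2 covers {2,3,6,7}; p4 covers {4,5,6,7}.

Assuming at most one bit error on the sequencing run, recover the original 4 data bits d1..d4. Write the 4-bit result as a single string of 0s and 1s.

s1 (pos 1,3,5,7): 1⊕0⊕0⊕1 = 0
s2 (pos 2,3,6,7): 0⊕0⊕1⊕1 = 0
s4 (pos 4,5,6,7): 0⊕0⊕1⊕1 = 0
Syndrome s4…s1 = 000 → no error.
Read data bits from positions 3,5,6,7: 0011

0011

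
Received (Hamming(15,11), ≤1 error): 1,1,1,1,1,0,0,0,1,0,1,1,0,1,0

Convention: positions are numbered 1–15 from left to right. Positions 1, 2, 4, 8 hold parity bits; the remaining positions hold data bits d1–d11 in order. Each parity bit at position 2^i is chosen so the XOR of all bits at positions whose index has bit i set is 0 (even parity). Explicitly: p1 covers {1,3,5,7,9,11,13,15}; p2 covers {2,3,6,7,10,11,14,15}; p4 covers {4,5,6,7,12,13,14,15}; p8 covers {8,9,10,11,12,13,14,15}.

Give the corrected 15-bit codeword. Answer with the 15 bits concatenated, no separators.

s1 (pos 1,3,5,7,9,11,13,15): 1⊕1⊕1⊕0⊕1⊕1⊕0⊕0 = 1
s2 (pos 2,3,6,7,10,11,14,15): 1⊕1⊕0⊕0⊕0⊕1⊕1⊕0 = 0
s4 (pos 4,5,6,7,12,13,14,15): 1⊕1⊕0⊕0⊕1⊕0⊕1⊕0 = 0
s8 (pos 8,9,10,11,12,13,14,15): 0⊕1⊕0⊕1⊕1⊕0⊕1⊕0 = 0
Syndrome s8…s1 = 0001 → error at position 1.
Flip position 1: 111110001011010 → 011110001011010

011110001011010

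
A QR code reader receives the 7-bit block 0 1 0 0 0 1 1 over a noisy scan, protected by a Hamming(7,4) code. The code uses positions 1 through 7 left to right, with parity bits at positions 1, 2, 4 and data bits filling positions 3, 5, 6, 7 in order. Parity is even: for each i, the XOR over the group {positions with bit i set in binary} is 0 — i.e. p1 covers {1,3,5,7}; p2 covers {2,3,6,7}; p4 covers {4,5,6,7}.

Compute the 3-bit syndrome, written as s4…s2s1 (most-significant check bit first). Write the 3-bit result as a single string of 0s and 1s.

s1 (pos 1,3,5,7): 0⊕0⊕0⊕1 = 1
s2 (pos 2,3,6,7): 1⊕0⊕1⊕1 = 1
s4 (pos 4,5,6,7): 0⊕0⊕1⊕1 = 0
Syndrome s4…s1 = 011 → error at position 3.

011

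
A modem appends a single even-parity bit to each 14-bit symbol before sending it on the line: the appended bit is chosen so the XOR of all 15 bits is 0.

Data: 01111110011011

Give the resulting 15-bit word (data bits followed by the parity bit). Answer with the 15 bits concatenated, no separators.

011111100110110

XOR of the 14 data bits: 0⊕1⊕1⊕1⊕1⊕1⊕1⊕0⊕0⊕1⊕1⊕0⊕1⊕1 = 0
Parity bit = 0 (so all 15 bits XOR to 0).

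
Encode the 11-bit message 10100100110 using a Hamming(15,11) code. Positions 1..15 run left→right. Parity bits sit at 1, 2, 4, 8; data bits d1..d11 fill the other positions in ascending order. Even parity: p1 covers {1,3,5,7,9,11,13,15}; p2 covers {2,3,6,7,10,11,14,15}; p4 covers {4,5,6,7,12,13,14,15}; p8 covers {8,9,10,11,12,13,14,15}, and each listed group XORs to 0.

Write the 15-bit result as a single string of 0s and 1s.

Place data at non-parity positions: p1 p2 1 p4 0 1 0 p8 0 1 0 0 1 1 0
p1 (pos 1,3,5,7,9,11,13,15): XOR of data positions = 1⊕0⊕0⊕0⊕0⊕1⊕0 = 0
p2 (pos 2,3,6,7,10,11,14,15): XOR of data positions = 1⊕1⊕0⊕1⊕0⊕1⊕0 = 0
p4 (pos 4,5,6,7,12,13,14,15): XOR of data positions = 0⊕1⊕0⊕0⊕1⊕1⊕0 = 1
p8 (pos 8,9,10,11,12,13,14,15): XOR of data positions = 0⊕1⊕0⊕0⊕1⊕1⊕0 = 1
Codeword: 001101010100110

001101010100110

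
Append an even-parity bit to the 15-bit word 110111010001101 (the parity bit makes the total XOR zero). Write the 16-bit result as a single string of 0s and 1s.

XOR of the 15 data bits: 1⊕1⊕0⊕1⊕1⊕1⊕0⊕1⊕0⊕0⊕0⊕1⊕1⊕0⊕1 = 1
Parity bit = 1 (so all 16 bits XOR to 0).

1101110100011011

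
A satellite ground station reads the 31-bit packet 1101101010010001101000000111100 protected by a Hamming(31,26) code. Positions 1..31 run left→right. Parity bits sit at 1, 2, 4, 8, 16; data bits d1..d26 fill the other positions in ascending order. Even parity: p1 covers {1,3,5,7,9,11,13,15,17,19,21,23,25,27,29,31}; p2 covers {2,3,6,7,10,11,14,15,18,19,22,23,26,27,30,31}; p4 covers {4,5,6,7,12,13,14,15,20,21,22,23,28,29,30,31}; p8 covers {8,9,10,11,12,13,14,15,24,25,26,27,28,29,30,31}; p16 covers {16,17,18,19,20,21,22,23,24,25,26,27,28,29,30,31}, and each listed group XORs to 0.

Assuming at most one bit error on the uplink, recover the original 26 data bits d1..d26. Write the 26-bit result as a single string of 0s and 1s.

s1 (pos 1,3,5,7,9,11,13,15,17,19,21,23,25,27,29,31): 1⊕0⊕1⊕1⊕1⊕0⊕0⊕0⊕1⊕1⊕0⊕0⊕0⊕1⊕1⊕0 = 0
s2 (pos 2,3,6,7,10,11,14,15,18,19,22,23,26,27,30,31): 1⊕0⊕0⊕1⊕0⊕0⊕0⊕0⊕0⊕1⊕0⊕0⊕1⊕1⊕0⊕0 = 1
s4 (pos 4,5,6,7,12,13,14,15,20,21,22,23,28,29,30,31): 1⊕1⊕0⊕1⊕1⊕0⊕0⊕0⊕0⊕0⊕0⊕0⊕1⊕1⊕0⊕0 = 0
s8 (pos 8,9,10,11,12,13,14,15,24,25,26,27,28,29,30,31): 0⊕1⊕0⊕0⊕1⊕0⊕0⊕0⊕0⊕0⊕1⊕1⊕1⊕1⊕0⊕0 = 0
s16 (pos 16,17,18,19,20,21,22,23,24,25,26,27,28,29,30,31): 1⊕1⊕0⊕1⊕0⊕0⊕0⊕0⊕0⊕0⊕1⊕1⊕1⊕1⊕0⊕0 = 1
Syndrome s16…s1 = 10010 → error at position 18.
Flip position 18: 1101101010010001101000000111100 → 1101101010010001111000000111100
Read data bits from positions 3,5,6,7,9,10,11,12,13,14,15,17,18,19,20,21,22,23,24,25,26,27,28,29,30,31: 01011001000111000000111100

01011001000111000000111100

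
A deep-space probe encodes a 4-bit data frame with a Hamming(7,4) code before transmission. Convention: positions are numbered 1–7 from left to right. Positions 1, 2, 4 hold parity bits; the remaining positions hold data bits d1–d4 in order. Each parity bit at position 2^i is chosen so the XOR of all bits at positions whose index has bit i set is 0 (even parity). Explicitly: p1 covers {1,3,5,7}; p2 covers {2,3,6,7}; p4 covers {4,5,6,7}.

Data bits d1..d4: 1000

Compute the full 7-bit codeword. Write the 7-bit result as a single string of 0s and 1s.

Place data at non-parity positions: p1 p2 1 p4 0 0 0
p1 (pos 1,3,5,7): XOR of data positions = 1⊕0⊕0 = 1
p2 (pos 2,3,6,7): XOR of data positions = 1⊕0⊕0 = 1
p4 (pos 4,5,6,7): XOR of data positions = 0⊕0⊕0 = 0
Codeword: 1110000

1110000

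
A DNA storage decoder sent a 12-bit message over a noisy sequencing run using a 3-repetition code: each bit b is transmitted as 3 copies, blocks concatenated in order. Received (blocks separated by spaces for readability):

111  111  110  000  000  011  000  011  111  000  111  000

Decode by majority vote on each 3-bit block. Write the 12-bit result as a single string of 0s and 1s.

Block 1 (111): 3 ones → 1
Block 2 (111): 3 ones → 1
Block 3 (110): 2 ones → 1
Block 4 (000): 0 ones → 0
Block 5 (000): 0 ones → 0
Block 6 (011): 2 ones → 1
Block 7 (000): 0 ones → 0
Block 8 (011): 2 ones → 1
Block 9 (111): 3 ones → 1
Block 10 (000): 0 ones → 0
Block 11 (111): 3 ones → 1
Block 12 (000): 0 ones → 0

111001011010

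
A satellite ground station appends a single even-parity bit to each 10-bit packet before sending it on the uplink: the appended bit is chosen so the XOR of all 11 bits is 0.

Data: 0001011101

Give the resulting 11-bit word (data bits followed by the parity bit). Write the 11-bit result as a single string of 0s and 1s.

00010111011

XOR of the 10 data bits: 0⊕0⊕0⊕1⊕0⊕1⊕1⊕1⊕0⊕1 = 1
Parity bit = 1 (so all 11 bits XOR to 0).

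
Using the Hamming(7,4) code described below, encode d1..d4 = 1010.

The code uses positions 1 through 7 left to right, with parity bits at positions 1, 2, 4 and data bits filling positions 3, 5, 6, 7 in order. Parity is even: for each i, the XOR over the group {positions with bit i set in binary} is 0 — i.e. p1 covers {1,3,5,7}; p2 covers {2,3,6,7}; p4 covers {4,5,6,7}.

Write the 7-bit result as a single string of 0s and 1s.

Place data at non-parity positions: p1 p2 1 p4 0 1 0
p1 (pos 1,3,5,7): XOR of data positions = 1⊕0⊕0 = 1
p2 (pos 2,3,6,7): XOR of data positions = 1⊕1⊕0 = 0
p4 (pos 4,5,6,7): XOR of data positions = 0⊕1⊕0 = 1
Codeword: 1011010

1011010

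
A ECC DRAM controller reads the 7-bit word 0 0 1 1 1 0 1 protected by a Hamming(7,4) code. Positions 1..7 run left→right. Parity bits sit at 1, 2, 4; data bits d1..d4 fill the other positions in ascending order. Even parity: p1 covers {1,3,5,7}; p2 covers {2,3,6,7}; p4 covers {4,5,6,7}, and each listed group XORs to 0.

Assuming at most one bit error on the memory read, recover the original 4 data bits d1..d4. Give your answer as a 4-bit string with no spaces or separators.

s1 (pos 1,3,5,7): 0⊕1⊕1⊕1 = 1
s2 (pos 2,3,6,7): 0⊕1⊕0⊕1 = 0
s4 (pos 4,5,6,7): 1⊕1⊕0⊕1 = 1
Syndrome s4…s1 = 101 → error at position 5.
Flip position 5: 0011101 → 0011001
Read data bits from positions 3,5,6,7: 1001

1001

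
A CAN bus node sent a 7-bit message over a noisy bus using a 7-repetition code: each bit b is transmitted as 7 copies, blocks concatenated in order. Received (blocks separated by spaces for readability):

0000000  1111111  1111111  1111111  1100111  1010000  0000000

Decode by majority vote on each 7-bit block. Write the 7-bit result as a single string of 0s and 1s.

0111100

Block 1 (0000000): 0 ones → 0
Block 2 (1111111): 7 ones → 1
Block 3 (1111111): 7 ones → 1
Block 4 (1111111): 7 ones → 1
Block 5 (1100111): 5 ones → 1
Block 6 (1010000): 2 ones → 0
Block 7 (0000000): 0 ones → 0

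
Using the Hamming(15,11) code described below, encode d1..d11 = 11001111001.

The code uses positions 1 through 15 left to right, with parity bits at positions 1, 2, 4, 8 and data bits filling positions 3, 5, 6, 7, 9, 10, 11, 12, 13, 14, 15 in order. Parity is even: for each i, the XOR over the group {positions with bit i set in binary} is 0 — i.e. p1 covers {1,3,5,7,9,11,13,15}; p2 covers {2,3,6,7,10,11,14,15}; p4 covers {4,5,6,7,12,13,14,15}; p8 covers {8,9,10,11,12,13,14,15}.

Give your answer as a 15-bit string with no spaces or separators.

101110011111001

Place data at non-parity positions: p1 p2 1 p4 1 0 0 p8 1 1 1 1 0 0 1
p1 (pos 1,3,5,7,9,11,13,15): XOR of data positions = 1⊕1⊕0⊕1⊕1⊕0⊕1 = 1
p2 (pos 2,3,6,7,10,11,14,15): XOR of data positions = 1⊕0⊕0⊕1⊕1⊕0⊕1 = 0
p4 (pos 4,5,6,7,12,13,14,15): XOR of data positions = 1⊕0⊕0⊕1⊕0⊕0⊕1 = 1
p8 (pos 8,9,10,11,12,13,14,15): XOR of data positions = 1⊕1⊕1⊕1⊕0⊕0⊕1 = 1
Codeword: 101110011111001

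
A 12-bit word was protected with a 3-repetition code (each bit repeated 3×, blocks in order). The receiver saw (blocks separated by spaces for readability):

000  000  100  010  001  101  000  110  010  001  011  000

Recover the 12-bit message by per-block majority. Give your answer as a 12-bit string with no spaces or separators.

Block 1 (000): 0 ones → 0
Block 2 (000): 0 ones → 0
Block 3 (100): 1 one → 0
Block 4 (010): 1 one → 0
Block 5 (001): 1 one → 0
Block 6 (101): 2 ones → 1
Block 7 (000): 0 ones → 0
Block 8 (110): 2 ones → 1
Block 9 (010): 1 one → 0
Block 10 (001): 1 one → 0
Block 11 (011): 2 ones → 1
Block 12 (000): 0 ones → 0

000001010010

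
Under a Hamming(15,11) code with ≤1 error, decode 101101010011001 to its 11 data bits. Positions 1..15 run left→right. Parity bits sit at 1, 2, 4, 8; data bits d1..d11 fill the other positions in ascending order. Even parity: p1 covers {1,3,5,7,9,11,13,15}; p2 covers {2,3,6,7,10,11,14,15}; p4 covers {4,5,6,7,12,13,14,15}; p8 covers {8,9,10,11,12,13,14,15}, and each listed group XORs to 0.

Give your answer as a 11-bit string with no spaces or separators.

10100011001

s1 (pos 1,3,5,7,9,11,13,15): 1⊕1⊕0⊕0⊕0⊕1⊕0⊕1 = 0
s2 (pos 2,3,6,7,10,11,14,15): 0⊕1⊕1⊕0⊕0⊕1⊕0⊕1 = 0
s4 (pos 4,5,6,7,12,13,14,15): 1⊕0⊕1⊕0⊕1⊕0⊕0⊕1 = 0
s8 (pos 8,9,10,11,12,13,14,15): 1⊕0⊕0⊕1⊕1⊕0⊕0⊕1 = 0
Syndrome s8…s1 = 0000 → no error.
Read data bits from positions 3,5,6,7,9,10,11,12,13,14,15: 10100011001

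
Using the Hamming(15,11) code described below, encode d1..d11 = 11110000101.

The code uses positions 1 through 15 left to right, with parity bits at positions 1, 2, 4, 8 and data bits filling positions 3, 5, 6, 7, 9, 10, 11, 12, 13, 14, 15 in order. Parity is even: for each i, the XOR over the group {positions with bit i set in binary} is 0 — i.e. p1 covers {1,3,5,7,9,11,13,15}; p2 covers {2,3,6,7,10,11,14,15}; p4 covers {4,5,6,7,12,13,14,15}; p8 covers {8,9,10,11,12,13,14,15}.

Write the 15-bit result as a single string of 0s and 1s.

101111100000101

Place data at non-parity positions: p1 p2 1 p4 1 1 1 p8 0 0 0 0 1 0 1
p1 (pos 1,3,5,7,9,11,13,15): XOR of data positions = 1⊕1⊕1⊕0⊕0⊕1⊕1 = 1
p2 (pos 2,3,6,7,10,11,14,15): XOR of data positions = 1⊕1⊕1⊕0⊕0⊕0⊕1 = 0
p4 (pos 4,5,6,7,12,13,14,15): XOR of data positions = 1⊕1⊕1⊕0⊕1⊕0⊕1 = 1
p8 (pos 8,9,10,11,12,13,14,15): XOR of data positions = 0⊕0⊕0⊕0⊕1⊕0⊕1 = 0
Codeword: 101111100000101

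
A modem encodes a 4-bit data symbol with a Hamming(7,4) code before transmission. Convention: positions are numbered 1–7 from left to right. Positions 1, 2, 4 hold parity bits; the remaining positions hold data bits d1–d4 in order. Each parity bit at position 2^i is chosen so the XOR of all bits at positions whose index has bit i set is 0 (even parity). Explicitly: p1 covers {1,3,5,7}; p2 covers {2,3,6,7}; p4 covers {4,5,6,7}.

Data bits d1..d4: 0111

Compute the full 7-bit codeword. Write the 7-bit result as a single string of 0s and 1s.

0001111

Place data at non-parity positions: p1 p2 0 p4 1 1 1
p1 (pos 1,3,5,7): XOR of data positions = 0⊕1⊕1 = 0
p2 (pos 2,3,6,7): XOR of data positions = 0⊕1⊕1 = 0
p4 (pos 4,5,6,7): XOR of data positions = 1⊕1⊕1 = 1
Codeword: 0001111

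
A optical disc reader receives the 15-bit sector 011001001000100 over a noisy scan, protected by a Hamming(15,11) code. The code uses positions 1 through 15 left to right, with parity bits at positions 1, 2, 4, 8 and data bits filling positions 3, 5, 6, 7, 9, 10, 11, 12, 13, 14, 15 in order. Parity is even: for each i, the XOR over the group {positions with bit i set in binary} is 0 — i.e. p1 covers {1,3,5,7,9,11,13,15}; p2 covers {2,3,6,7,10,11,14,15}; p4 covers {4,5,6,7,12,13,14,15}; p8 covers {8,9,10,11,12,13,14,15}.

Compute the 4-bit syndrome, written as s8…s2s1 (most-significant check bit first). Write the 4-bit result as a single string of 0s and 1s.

s1 (pos 1,3,5,7,9,11,13,15): 0⊕1⊕0⊕0⊕1⊕0⊕1⊕0 = 1
s2 (pos 2,3,6,7,10,11,14,15): 1⊕1⊕1⊕0⊕0⊕0⊕0⊕0 = 1
s4 (pos 4,5,6,7,12,13,14,15): 0⊕0⊕1⊕0⊕0⊕1⊕0⊕0 = 0
s8 (pos 8,9,10,11,12,13,14,15): 0⊕1⊕0⊕0⊕0⊕1⊕0⊕0 = 0
Syndrome s8…s1 = 0011 → error at position 3.

0011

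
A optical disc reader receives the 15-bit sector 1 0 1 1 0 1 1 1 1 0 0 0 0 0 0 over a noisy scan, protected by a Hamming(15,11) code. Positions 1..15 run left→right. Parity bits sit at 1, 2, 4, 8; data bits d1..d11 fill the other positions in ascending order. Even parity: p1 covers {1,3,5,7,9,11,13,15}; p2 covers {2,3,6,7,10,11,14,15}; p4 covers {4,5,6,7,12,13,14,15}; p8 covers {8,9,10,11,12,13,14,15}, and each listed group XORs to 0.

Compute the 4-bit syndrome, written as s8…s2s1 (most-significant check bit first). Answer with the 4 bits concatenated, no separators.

0110

s1 (pos 1,3,5,7,9,11,13,15): 1⊕1⊕0⊕1⊕1⊕0⊕0⊕0 = 0
s2 (pos 2,3,6,7,10,11,14,15): 0⊕1⊕1⊕1⊕0⊕0⊕0⊕0 = 1
s4 (pos 4,5,6,7,12,13,14,15): 1⊕0⊕1⊕1⊕0⊕0⊕0⊕0 = 1
s8 (pos 8,9,10,11,12,13,14,15): 1⊕1⊕0⊕0⊕0⊕0⊕0⊕0 = 0
Syndrome s8…s1 = 0110 → error at position 6.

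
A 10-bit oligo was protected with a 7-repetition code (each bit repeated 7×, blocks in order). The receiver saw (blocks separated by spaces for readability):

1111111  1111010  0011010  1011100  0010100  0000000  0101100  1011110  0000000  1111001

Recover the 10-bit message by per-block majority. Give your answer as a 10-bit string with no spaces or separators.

Block 1 (1111111): 7 ones → 1
Block 2 (1111010): 5 ones → 1
Block 3 (0011010): 3 ones → 0
Block 4 (1011100): 4 ones → 1
Block 5 (0010100): 2 ones → 0
Block 6 (0000000): 0 ones → 0
Block 7 (0101100): 3 ones → 0
Block 8 (1011110): 5 ones → 1
Block 9 (0000000): 0 ones → 0
Block 10 (1111001): 5 ones → 1

1101000101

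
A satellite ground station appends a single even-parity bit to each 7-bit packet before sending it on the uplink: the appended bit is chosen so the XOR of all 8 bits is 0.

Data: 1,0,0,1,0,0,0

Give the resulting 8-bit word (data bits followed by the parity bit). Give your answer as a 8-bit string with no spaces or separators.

10010000

XOR of the 7 data bits: 1⊕0⊕0⊕1⊕0⊕0⊕0 = 0
Parity bit = 0 (so all 8 bits XOR to 0).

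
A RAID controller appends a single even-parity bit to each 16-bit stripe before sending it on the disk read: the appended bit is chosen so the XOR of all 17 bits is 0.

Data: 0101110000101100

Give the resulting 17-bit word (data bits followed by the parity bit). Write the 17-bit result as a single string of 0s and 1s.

01011100001011001

XOR of the 16 data bits: 0⊕1⊕0⊕1⊕1⊕1⊕0⊕0⊕0⊕0⊕1⊕0⊕1⊕1⊕0⊕0 = 1
Parity bit = 1 (so all 17 bits XOR to 0).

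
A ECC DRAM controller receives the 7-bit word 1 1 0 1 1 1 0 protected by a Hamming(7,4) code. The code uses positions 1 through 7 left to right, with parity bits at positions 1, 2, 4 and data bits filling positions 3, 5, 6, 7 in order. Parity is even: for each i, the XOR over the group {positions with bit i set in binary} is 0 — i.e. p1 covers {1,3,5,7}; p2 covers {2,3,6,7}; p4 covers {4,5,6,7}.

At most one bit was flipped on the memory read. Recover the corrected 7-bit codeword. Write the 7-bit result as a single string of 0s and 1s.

1100110

s1 (pos 1,3,5,7): 1⊕0⊕1⊕0 = 0
s2 (pos 2,3,6,7): 1⊕0⊕1⊕0 = 0
s4 (pos 4,5,6,7): 1⊕1⊕1⊕0 = 1
Syndrome s4…s1 = 100 → error at position 4.
Flip position 4: 1101110 → 1100110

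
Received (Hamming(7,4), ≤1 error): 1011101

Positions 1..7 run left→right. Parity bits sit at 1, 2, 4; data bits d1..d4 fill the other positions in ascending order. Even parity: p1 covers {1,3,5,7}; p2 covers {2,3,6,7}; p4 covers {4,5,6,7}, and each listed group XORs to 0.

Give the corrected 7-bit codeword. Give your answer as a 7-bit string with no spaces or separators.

1010101

s1 (pos 1,3,5,7): 1⊕1⊕1⊕1 = 0
s2 (pos 2,3,6,7): 0⊕1⊕0⊕1 = 0
s4 (pos 4,5,6,7): 1⊕1⊕0⊕1 = 1
Syndrome s4…s1 = 100 → error at position 4.
Flip position 4: 1011101 → 1010101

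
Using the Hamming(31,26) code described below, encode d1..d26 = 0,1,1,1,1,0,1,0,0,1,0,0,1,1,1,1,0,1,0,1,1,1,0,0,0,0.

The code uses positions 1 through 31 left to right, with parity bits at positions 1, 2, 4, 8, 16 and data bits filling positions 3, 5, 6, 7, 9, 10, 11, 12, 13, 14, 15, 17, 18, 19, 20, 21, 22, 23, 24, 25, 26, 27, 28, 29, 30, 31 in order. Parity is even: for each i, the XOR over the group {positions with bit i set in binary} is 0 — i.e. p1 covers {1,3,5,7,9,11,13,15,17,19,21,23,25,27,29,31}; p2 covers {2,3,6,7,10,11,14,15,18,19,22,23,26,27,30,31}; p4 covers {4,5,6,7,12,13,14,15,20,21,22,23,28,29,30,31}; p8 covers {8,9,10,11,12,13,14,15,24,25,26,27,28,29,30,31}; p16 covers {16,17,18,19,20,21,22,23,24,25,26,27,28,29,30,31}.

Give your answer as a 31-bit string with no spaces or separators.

Place data at non-parity positions: p1 p2 0 p4 1 1 1 p8 1 0 1 0 0 1 0 p16 0 1 1 1 1 0 1 0 1 1 1 0 0 0 0
p1 (pos 1,3,5,7,9,11,13,15,17,19,21,23,25,27,29,31): XOR of data positions = 0⊕1⊕1⊕1⊕1⊕0⊕0⊕0⊕1⊕1⊕1⊕1⊕1⊕0⊕0 = 1
p2 (pos 2,3,6,7,10,11,14,15,18,19,22,23,26,27,30,31): XOR of data positions = 0⊕1⊕1⊕0⊕1⊕1⊕0⊕1⊕1⊕0⊕1⊕1⊕1⊕0⊕0 = 1
p4 (pos 4,5,6,7,12,13,14,15,20,21,22,23,28,29,30,31): XOR of data positions = 1⊕1⊕1⊕0⊕0⊕1⊕0⊕1⊕1⊕0⊕1⊕0⊕0⊕0⊕0 = 1
p8 (pos 8,9,10,11,12,13,14,15,24,25,26,27,28,29,30,31): XOR of data positions = 1⊕0⊕1⊕0⊕0⊕1⊕0⊕0⊕1⊕1⊕1⊕0⊕0⊕0⊕0 = 0
p16 (pos 16,17,18,19,20,21,22,23,24,25,26,27,28,29,30,31): XOR of data positions = 0⊕1⊕1⊕1⊕1⊕0⊕1⊕0⊕1⊕1⊕1⊕0⊕0⊕0⊕0 = 0
Codeword: 1101111010100100011110101110000

1101111010100100011110101110000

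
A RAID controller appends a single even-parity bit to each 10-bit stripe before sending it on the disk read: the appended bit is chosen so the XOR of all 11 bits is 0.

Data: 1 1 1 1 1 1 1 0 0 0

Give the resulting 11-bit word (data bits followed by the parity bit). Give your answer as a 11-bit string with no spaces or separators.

11111110001

XOR of the 10 data bits: 1⊕1⊕1⊕1⊕1⊕1⊕1⊕0⊕0⊕0 = 1
Parity bit = 1 (so all 11 bits XOR to 0).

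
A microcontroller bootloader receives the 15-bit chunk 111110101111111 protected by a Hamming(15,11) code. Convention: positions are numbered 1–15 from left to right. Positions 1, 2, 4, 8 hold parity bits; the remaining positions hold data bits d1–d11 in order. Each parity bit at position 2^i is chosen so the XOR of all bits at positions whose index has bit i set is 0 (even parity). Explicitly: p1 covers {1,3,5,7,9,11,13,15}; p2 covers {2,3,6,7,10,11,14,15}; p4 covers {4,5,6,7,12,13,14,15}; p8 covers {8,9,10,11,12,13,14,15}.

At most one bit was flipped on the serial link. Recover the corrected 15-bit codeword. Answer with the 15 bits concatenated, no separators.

111110101111101

s1 (pos 1,3,5,7,9,11,13,15): 1⊕1⊕1⊕1⊕1⊕1⊕1⊕1 = 0
s2 (pos 2,3,6,7,10,11,14,15): 1⊕1⊕0⊕1⊕1⊕1⊕1⊕1 = 1
s4 (pos 4,5,6,7,12,13,14,15): 1⊕1⊕0⊕1⊕1⊕1⊕1⊕1 = 1
s8 (pos 8,9,10,11,12,13,14,15): 0⊕1⊕1⊕1⊕1⊕1⊕1⊕1 = 1
Syndrome s8…s1 = 1110 → error at position 14.
Flip position 14: 111110101111111 → 111110101111101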